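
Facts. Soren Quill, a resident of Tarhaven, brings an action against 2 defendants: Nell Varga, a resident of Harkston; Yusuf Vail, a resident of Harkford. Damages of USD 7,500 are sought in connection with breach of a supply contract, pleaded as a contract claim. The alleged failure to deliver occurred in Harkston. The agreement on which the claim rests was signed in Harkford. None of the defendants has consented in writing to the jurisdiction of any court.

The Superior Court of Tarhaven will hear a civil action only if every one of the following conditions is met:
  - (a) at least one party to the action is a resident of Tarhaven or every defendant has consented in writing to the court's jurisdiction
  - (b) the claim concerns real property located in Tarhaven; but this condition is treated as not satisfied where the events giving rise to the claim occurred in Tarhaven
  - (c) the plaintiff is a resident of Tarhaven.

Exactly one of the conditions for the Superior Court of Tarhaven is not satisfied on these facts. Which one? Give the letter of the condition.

(b)

The Superior Court of Tarhaven:
  (a) Soren Quill resides in Tarhaven, which satisfies one of the alternatives. Met.
  (b) The claim does not concern real property. Not met.
  (c) The plaintiff resides in Tarhaven. Met.
Only condition (b) fails.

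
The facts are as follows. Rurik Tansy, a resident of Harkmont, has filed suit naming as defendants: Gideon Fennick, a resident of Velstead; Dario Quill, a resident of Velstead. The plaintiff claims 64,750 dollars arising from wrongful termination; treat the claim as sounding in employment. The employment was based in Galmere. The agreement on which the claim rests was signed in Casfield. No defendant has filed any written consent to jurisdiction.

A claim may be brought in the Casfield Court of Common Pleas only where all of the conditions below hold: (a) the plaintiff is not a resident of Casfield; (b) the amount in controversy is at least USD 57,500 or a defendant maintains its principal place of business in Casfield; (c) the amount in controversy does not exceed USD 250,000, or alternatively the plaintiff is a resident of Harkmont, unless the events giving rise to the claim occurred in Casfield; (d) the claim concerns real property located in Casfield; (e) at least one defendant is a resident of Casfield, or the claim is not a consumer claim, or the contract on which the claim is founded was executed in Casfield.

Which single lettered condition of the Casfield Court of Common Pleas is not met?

(d)

The Casfield Court of Common Pleas:
  (a) The plaintiff resides in Harkmont, which is not Casfield. Satisfied.
  (b) The amount in controversy is $64,750, which meets the 57,500 dollars floor, so this disjunct is met. Satisfied.
  (c) The amount in controversy is 64,750 dollars, within the 250,000 dollars ceiling, so one alternative holds. Met.
  (d) The claim does not concern real property. Not satisfied.
  (e) The claim is an employment claim, not a consumer claim, so this disjunct is met. Condition met.
Only condition (d) fails.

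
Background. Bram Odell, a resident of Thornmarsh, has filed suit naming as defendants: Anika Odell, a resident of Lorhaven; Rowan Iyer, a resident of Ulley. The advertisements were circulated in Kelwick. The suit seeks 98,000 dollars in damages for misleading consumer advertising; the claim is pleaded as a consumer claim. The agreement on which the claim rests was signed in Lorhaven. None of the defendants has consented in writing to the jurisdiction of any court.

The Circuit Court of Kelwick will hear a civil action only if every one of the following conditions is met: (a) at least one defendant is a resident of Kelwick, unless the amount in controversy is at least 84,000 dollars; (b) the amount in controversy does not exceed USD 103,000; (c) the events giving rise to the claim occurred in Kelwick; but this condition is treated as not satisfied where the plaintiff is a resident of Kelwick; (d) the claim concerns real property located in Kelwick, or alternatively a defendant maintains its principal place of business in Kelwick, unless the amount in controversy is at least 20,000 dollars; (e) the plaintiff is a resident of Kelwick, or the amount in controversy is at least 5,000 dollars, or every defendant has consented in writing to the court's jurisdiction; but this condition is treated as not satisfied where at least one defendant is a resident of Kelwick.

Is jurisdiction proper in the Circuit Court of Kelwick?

Yes

The Circuit Court of Kelwick:
  (a) No defendant resides in Kelwick (they reside in Lorhaven, Ulley). The proviso rescues it, though: the amount in controversy is USD 98,000, which meets the $84,000 floor. Condition met.
  (b) The amount in controversy is USD 98,000, within the 103,000 dollars ceiling. Condition met.
  (c) The operative events occurred in Kelwick. And the carve-out is inapplicable — the plaintiff resides in Thornmarsh, not Kelwick. Satisfied.
  (d) The claim does not concern real property; no defendant is a corporation — no alternative holds. However, the amount in controversy is 98,000 dollars, which meets the USD 20,000 floor, so the 'unless' proviso supplies this condition. Met.
  (e) The amount in controversy is USD 98,000, which meets the USD 5,000 floor, which satisfies one of the alternatives. The carve-out does not apply: no defendant resides in Kelwick (they reside in Lorhaven, Ulley). Condition met.
  → Every requirement is satisfied — jurisdiction.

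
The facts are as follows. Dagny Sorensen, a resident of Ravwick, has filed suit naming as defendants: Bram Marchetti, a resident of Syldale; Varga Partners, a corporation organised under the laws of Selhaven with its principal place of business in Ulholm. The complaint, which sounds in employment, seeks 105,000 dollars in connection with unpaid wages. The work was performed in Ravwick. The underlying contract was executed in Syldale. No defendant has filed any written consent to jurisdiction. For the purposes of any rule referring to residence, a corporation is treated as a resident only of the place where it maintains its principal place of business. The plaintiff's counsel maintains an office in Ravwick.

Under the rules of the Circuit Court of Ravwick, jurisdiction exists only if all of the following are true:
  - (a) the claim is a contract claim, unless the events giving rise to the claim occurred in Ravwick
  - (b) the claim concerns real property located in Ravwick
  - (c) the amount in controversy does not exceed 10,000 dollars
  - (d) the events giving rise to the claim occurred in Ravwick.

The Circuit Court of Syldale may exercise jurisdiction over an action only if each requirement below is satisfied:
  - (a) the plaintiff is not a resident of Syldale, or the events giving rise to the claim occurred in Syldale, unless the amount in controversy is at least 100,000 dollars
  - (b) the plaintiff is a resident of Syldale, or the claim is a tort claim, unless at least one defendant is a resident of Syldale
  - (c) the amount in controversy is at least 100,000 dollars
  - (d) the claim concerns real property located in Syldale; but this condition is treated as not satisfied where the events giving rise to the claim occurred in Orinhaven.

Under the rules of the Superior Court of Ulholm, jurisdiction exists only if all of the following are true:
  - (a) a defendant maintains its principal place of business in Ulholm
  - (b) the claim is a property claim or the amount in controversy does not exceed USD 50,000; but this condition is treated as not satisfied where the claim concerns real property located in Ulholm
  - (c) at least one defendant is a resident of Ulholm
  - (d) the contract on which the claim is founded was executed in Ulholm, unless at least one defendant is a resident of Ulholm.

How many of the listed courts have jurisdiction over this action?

0

The Circuit Court of Ravwick:
  (a) The claim is an employment claim, not a contract claim. However, the operative events occurred in Ravwick, so the 'unless' proviso supplies this condition. Satisfied.
  (b) The claim does not concern real property. Not met.
  (c) The amount in controversy is USD 105,000, above the $10,000 ceiling. Fails.
  (d) The operative events occurred in Ravwick. Condition met.
  → Not every requirement is met — no jurisdiction.
The Circuit Court of Syldale:
  (a) The plaintiff resides in Ravwick, which is not Syldale, so one alternative holds. Condition met.
  (b) The plaintiff resides in Ravwick, not Syldale; the claim is an employment claim, not a tort claim — none of the alternatives is met. The proviso rescues it, though: Bram Marchetti resides in Syldale. Condition met.
  (c) The amount in controversy is USD 105,000, which meets the USD 100,000 floor. Satisfied.
  (d) The claim does not concern real property. Condition not met.
  → At least one condition fails; no jurisdiction.
The Superior Court of Ulholm:
  (a) Varga Partners has its principal place of business in Ulholm. Satisfied.
  (b) The claim is an employment claim, not a property claim; the amount in controversy is USD 105,000, above the $50,000 ceiling — no alternative holds. Condition not met.
  (c) Varga Partners resides in Ulholm. Satisfied.
  (d) The contract was executed in Syldale, not Ulholm. But Varga Partners resides in Ulholm, and the 'unless' clause therefore excuses the requirement. Condition met.
  → No jurisdiction.
No court satisfies all of its conditions.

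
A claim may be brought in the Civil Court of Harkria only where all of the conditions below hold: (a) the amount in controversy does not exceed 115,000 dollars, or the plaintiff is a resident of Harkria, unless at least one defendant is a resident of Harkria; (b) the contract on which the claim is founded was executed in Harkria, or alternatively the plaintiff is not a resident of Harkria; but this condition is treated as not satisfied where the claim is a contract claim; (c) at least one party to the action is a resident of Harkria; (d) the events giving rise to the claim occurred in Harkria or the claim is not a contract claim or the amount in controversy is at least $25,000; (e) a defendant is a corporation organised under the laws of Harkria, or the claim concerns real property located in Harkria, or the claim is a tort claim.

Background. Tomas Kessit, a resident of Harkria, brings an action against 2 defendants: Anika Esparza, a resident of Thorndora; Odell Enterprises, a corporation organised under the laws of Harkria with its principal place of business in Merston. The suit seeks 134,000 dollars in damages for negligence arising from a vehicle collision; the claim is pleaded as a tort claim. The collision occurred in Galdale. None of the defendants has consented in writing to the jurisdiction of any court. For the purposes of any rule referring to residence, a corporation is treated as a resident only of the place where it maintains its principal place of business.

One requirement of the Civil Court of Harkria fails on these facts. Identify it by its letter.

(b)

The Civil Court of Harkria:
  (a) The plaintiff resides in Harkria, so this disjunct is met. Condition met.
  (b) No contract (and hence no place of execution) is alleged; the plaintiff resides in Harkria — every alternative fails. Not satisfied.
  (c) Tomas Kessit resides in Harkria. Met.
  (d) The claim is a tort claim, not a contract claim — that alternative is enough. Met.
  (e) Odell Enterprises is organised under the laws of Harkria, so this disjunct is met. Condition met.
Only condition (b) fails.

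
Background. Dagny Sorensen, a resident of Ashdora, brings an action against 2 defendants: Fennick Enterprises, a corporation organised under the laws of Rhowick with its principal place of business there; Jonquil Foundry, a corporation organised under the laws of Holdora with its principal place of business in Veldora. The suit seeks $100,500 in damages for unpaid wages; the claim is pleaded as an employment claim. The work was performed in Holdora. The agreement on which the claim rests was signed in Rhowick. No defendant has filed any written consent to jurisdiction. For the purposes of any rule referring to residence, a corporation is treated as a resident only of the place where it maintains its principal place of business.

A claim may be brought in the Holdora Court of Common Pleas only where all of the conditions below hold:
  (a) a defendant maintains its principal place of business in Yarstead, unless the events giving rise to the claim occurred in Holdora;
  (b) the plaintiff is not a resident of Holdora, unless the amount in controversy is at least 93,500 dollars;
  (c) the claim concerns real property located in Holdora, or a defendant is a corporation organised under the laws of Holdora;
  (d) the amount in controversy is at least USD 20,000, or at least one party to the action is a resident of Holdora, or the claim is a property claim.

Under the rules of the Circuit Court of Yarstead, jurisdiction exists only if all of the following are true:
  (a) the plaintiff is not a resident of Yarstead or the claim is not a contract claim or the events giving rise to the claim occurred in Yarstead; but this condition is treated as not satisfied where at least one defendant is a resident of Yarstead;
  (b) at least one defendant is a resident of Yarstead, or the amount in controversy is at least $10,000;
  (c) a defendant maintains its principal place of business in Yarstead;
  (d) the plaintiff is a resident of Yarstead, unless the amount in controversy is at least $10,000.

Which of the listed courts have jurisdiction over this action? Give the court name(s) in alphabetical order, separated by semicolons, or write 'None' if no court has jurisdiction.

The Holdora Court of Common Pleas:
  (a) The corporate defendant(s) have their principal place of business in Rhowick, Veldora, not Yarstead. But the operative events occurred in Holdora, and the 'unless' clause therefore excuses the requirement. Met.
  (b) The plaintiff resides in Ashdora, which is not Holdora. Met.
  (c) Jonquil Foundry is organised under the laws of Holdora, so this disjunct is met. Satisfied.
  (d) The amount in controversy is $100,500, which meets the $20,000 floor — that alternative is enough. Satisfied.
  → The court has jurisdiction.
The Circuit Court of Yarstead:
  (a) The plaintiff resides in Ashdora, which is not Yarstead, so one alternative holds. The carve-out does not apply: no defendant resides in Yarstead (they reside in Rhowick, Veldora). Condition met.
  (b) The amount in controversy is 100,500 dollars, which meets the 10,000 dollars floor — that alternative is enough. Condition met.
  (c) The corporate defendant(s) have their principal place of business in Rhowick, Veldora, not Yarstead. Not satisfied.
  (d) The plaintiff resides in Ashdora, not Yarstead. But the amount in controversy is $100,500, which meets the $10,000 floor, and the 'unless' clause therefore excuses the requirement. Met.
  → No jurisdiction.

the Holdora Court of Common Pleas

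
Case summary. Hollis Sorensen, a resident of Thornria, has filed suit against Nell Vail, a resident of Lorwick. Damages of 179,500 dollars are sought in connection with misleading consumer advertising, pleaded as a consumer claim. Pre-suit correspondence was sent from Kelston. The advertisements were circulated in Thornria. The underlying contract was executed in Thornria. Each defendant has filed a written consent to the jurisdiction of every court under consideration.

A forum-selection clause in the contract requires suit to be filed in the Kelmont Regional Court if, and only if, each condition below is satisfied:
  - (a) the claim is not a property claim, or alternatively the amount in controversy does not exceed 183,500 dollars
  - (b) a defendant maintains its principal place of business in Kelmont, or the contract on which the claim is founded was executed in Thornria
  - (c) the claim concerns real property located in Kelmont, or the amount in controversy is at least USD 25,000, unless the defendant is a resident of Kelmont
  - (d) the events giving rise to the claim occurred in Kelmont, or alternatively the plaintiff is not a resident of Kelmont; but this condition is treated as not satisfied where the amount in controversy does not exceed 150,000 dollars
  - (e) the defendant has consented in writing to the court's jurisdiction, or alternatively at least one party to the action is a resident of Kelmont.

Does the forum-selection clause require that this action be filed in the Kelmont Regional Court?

The Kelmont Regional Court:
  (a) The claim is a consumer claim, not a property claim, so this disjunct is met. Satisfied.
  (b) The contract was executed in Thornria, so this disjunct is met. Condition met.
  (c) The amount in controversy is USD 179,500, which meets the USD 25,000 floor, so one alternative holds. Satisfied.
  (d) The plaintiff resides in Thornria, which is not Kelmont — that alternative is enough. The carve-out does not apply: the amount in controversy is 179,500 dollars, above the 150,000 dollars ceiling. Met.
  (e) Every defendant has filed written consent, so one alternative holds. Condition met.
  → Forum clause is triggered.

Yes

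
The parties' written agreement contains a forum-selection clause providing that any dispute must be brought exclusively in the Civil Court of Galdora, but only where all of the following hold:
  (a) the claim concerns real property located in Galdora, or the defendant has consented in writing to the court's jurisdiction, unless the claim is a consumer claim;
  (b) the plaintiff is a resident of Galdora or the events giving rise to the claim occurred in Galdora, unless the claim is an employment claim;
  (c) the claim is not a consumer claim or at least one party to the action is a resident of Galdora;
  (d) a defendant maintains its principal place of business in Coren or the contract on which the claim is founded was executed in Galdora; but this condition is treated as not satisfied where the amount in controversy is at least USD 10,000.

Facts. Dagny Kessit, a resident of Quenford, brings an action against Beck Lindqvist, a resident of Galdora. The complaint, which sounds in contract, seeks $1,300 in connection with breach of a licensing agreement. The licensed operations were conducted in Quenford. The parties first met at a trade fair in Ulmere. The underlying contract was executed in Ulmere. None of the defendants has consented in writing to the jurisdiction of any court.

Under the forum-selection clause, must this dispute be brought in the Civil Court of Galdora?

No

The Civil Court of Galdora:
  (a) The claim does not concern real property; no such written consent has been filed — every alternative fails. And the claim is a contract claim, not a consumer claim, so the proviso does not save it. Fails.
  (b) The plaintiff resides in Quenford, not Galdora; the operative events occurred in Quenford, not Galdora — none of the alternatives is met. And the claim is a contract claim, not an employment claim, so the proviso does not save it. Not satisfied.
  (c) The claim is a contract claim, not a consumer claim, which satisfies one of the alternatives. Satisfied.
  (d) No defendant is a corporation; the contract was executed in Ulmere, not Galdora — no alternative holds. Not met.
  → Forum clause is not triggered.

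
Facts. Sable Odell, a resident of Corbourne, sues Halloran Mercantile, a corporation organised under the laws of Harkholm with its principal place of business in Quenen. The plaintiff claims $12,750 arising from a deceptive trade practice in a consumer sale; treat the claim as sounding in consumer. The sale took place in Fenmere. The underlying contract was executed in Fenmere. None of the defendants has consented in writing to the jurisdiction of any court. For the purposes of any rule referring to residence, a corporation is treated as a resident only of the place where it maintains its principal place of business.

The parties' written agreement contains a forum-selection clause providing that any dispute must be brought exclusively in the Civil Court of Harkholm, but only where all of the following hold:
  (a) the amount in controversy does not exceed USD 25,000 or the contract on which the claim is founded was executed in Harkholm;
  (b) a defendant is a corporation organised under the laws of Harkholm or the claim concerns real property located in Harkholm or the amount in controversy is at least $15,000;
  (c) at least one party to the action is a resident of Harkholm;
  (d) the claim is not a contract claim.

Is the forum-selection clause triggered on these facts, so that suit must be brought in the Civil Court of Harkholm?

The Civil Court of Harkholm:
  (a) The amount in controversy is $12,750, within the 25,000 dollars ceiling, so this disjunct is met. Satisfied.
  (b) Halloran Mercantile is organised under the laws of Harkholm, which satisfies one of the alternatives. Met.
  (c) No party resides in Harkholm. Not met.
  (d) The claim is a consumer claim, not a contract claim. Satisfied.
  → The clause does not apply.

No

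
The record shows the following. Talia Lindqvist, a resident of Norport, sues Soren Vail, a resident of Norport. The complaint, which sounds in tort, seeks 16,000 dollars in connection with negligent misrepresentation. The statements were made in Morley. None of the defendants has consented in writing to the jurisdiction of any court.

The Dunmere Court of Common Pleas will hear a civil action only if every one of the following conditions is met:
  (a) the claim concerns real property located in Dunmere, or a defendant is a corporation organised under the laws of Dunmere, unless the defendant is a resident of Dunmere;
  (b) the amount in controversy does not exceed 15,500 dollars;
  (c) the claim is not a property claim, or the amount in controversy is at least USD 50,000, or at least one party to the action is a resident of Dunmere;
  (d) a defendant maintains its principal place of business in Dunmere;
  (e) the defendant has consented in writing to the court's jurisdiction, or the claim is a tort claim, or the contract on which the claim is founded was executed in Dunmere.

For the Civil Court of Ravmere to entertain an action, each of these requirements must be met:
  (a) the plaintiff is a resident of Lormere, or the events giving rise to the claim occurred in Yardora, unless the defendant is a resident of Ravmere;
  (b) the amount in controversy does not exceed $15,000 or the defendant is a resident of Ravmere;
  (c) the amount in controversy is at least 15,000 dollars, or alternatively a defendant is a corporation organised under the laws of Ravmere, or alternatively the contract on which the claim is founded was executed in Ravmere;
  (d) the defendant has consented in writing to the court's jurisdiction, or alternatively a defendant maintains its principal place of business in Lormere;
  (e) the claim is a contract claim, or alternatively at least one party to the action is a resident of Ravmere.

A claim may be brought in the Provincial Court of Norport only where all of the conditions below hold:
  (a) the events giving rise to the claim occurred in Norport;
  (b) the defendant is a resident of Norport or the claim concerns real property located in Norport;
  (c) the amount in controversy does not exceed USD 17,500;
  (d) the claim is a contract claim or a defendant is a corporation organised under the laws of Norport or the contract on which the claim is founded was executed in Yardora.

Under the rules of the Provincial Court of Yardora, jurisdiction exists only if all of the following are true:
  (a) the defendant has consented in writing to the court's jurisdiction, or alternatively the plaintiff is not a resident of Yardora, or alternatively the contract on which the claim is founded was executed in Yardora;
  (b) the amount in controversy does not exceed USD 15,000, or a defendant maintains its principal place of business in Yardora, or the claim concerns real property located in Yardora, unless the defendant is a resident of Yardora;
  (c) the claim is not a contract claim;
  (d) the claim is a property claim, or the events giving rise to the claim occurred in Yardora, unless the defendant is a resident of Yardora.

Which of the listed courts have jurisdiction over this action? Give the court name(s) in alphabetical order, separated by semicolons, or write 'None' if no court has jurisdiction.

None

The Dunmere Court of Common Pleas:
  (a) The claim does not concern real property; no defendant is a corporation — none of the alternatives is met. And the defendant resides in Norport, not Dunmere, so the proviso does not save it. Not satisfied.
  (b) The amount in controversy is 16,000 dollars, above the $15,500 ceiling. Fails.
  (c) The claim is a tort claim, not a property claim, so one alternative holds. Satisfied.
  (d) No defendant is a corporation. Not satisfied.
  (e) The claim is a tort claim, which satisfies one of the alternatives. Met.
  → At least one condition fails; no jurisdiction.
The Civil Court of Ravmere:
  (a) The plaintiff resides in Norport, not Lormere; the operative events occurred in Morley, not Yardora — none of the alternatives is met. And the defendant resides in Norport, not Ravmere, so the proviso does not save it. Not satisfied.
  (b) The amount in controversy is $16,000, above the 15,000 dollars ceiling; the defendant resides in Norport, not Ravmere — every alternative fails. Not satisfied.
  (c) The amount in controversy is $16,000, which meets the 15,000 dollars floor — that alternative is enough. Condition met.
  (d) No such written consent has been filed; no defendant is a corporation — no alternative holds. Not met.
  (e) The claim is a tort claim, not a contract claim; no party resides in Ravmere — none of the alternatives is met. Not met.
  → No jurisdiction.
The Provincial Court of Norport:
  (a) The operative events occurred in Morley, not Norport. Condition not met.
  (b) The defendant resides in Norport, which satisfies one of the alternatives. Condition met.
  (c) The amount in controversy is $16,000, within the USD 17,500 ceiling. Satisfied.
  (d) The claim is a tort claim, not a contract claim; no defendant is a corporation; no contract (and hence no place of execution) is alleged — none of the alternatives is met. Not satisfied.
  → The court lacks jurisdiction.
The Provincial Court of Yardora:
  (a) The plaintiff resides in Norport, which is not Yardora — that alternative is enough. Met.
  (b) The amount in controversy is 16,000 dollars, above the $15,000 ceiling; no defendant is a corporation; the claim does not concern real property — none of the alternatives is met. And the defendant resides in Norport, not Yardora, so the proviso does not save it. Fails.
  (c) The claim is a tort claim, not a contract claim. Condition met.
  (d) The claim is a tort claim, not a property claim; the operative events occurred in Morley, not Yardora — none of the alternatives is met. And the defendant resides in Norport, not Yardora, so the proviso does not save it. Condition not met.
  → The court lacks jurisdiction.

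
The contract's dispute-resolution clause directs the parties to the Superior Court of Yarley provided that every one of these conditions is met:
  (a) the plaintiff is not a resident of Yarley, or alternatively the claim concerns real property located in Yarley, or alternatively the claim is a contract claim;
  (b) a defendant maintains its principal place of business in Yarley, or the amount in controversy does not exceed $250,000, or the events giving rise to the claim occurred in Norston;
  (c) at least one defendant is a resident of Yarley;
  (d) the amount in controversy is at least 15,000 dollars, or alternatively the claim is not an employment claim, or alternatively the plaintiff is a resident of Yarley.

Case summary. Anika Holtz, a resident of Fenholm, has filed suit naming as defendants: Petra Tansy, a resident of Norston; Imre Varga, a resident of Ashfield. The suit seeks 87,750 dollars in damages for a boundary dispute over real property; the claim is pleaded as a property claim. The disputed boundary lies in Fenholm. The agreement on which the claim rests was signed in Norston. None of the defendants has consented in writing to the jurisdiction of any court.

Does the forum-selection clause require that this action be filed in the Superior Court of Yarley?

No

The Superior Court of Yarley:
  (a) The plaintiff resides in Fenholm, which is not Yarley, so this disjunct is met. Met.
  (b) The amount in controversy is $87,750, within the 250,000 dollars ceiling, so this disjunct is met. Met.
  (c) No defendant resides in Yarley (they reside in Norston, Ashfield). Fails.
  (d) The amount in controversy is USD 87,750, which meets the $15,000 floor, so this disjunct is met. Satisfied.
  → The clause does not apply.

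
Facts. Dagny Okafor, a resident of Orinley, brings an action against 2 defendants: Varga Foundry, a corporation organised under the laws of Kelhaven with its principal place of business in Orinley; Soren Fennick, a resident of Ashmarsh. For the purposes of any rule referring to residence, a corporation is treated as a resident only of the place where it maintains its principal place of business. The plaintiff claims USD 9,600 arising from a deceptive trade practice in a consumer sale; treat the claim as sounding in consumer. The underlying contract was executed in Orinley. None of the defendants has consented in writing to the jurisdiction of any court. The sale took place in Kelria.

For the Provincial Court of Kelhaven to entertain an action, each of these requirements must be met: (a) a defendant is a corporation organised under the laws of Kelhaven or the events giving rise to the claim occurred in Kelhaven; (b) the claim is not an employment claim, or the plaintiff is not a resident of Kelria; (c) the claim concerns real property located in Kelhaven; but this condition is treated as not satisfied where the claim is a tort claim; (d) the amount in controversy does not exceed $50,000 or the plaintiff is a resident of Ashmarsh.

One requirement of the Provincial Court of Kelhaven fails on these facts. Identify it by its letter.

(c)

The Provincial Court of Kelhaven:
  (a) Varga Foundry is organised under the laws of Kelhaven, so this disjunct is met. Condition met.
  (b) The claim is a consumer claim, not an employment claim, so one alternative holds. Met.
  (c) The claim does not concern real property. Not satisfied.
  (d) The amount in controversy is 9,600 dollars, within the $50,000 ceiling, which satisfies one of the alternatives. Met.
Only condition (c) fails.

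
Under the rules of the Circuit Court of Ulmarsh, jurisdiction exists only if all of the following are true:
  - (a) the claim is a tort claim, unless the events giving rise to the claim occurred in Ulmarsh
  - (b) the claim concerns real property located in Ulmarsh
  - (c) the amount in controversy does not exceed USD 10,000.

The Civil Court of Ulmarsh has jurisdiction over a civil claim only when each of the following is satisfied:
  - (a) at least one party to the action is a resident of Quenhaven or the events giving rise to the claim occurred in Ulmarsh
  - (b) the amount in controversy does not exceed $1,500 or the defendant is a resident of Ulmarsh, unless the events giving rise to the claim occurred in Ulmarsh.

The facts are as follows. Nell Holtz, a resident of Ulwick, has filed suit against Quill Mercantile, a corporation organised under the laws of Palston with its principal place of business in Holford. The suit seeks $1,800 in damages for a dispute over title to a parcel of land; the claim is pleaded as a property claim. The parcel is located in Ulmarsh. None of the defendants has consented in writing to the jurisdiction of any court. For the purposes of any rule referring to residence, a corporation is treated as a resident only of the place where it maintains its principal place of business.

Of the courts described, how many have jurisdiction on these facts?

2

The Circuit Court of Ulmarsh:
  (a) The claim is a property claim, not a tort claim. However, the operative events occurred in Ulmarsh, so the 'unless' proviso supplies this condition. Met.
  (b) The property lies in Ulmarsh. Met.
  (c) The amount in controversy is USD 1,800, within the 10,000 dollars ceiling. Met.
  → The court has jurisdiction.
The Civil Court of Ulmarsh:
  (a) The operative events occurred in Ulmarsh, so one alternative holds. Satisfied.
  (b) The amount in controversy is USD 1,800, above the 1,500 dollars ceiling; the defendant resides in Holford, not Ulmarsh — no alternative holds. However, the operative events occurred in Ulmarsh, so the 'unless' proviso supplies this condition. Met.
  → Every requirement is satisfied — jurisdiction.
Courts with jurisdiction: the Circuit Court of Ulmarsh, the Civil Court of Ulmarsh — 2 in total.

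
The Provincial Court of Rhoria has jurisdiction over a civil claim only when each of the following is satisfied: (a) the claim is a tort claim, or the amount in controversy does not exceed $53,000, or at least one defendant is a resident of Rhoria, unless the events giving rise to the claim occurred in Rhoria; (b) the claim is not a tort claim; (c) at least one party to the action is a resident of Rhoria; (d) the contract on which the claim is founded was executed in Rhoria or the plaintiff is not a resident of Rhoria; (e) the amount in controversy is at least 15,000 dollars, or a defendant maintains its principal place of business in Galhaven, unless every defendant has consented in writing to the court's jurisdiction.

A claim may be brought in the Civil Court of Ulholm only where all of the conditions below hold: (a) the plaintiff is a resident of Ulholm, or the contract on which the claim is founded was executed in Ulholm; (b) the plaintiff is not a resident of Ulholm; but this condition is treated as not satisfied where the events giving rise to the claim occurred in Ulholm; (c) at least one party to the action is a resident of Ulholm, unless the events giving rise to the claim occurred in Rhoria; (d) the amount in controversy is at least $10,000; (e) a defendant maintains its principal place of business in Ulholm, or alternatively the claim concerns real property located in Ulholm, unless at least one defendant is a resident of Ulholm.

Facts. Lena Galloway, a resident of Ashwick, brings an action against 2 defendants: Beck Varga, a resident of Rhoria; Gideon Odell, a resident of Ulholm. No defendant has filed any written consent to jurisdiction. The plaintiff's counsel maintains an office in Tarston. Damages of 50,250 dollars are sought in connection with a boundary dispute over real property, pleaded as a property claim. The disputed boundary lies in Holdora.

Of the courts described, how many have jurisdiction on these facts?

1

The Provincial Court of Rhoria:
  (a) The amount in controversy is $50,250, within the USD 53,000 ceiling, which satisfies one of the alternatives. Met.
  (b) The claim is a property claim, not a tort claim. Satisfied.
  (c) Beck Varga resides in Rhoria. Condition met.
  (d) The plaintiff resides in Ashwick, which is not Rhoria — that alternative is enough. Satisfied.
  (e) The amount in controversy is $50,250, which meets the 15,000 dollars floor, which satisfies one of the alternatives. Met.
  → The court has jurisdiction.
The Civil Court of Ulholm:
  (a) The plaintiff resides in Ashwick, not Ulholm; no contract (and hence no place of execution) is alleged — no alternative holds. Not satisfied.
  (b) The plaintiff resides in Ashwick, which is not Ulholm. The carve-out does not apply: the operative events occurred in Holdora, not Ulholm. Met.
  (c) Gideon Odell resides in Ulholm. Met.
  (d) The amount in controversy is 50,250 dollars, which meets the USD 10,000 floor. Met.
  (e) No defendant is a corporation; the property lies in Holdora, not Ulholm — none of the alternatives is met. The proviso rescues it, though: Gideon Odell resides in Ulholm. Met.
  → The court lacks jurisdiction.
Courts with jurisdiction: the Provincial Court of Rhoria — 1 in total.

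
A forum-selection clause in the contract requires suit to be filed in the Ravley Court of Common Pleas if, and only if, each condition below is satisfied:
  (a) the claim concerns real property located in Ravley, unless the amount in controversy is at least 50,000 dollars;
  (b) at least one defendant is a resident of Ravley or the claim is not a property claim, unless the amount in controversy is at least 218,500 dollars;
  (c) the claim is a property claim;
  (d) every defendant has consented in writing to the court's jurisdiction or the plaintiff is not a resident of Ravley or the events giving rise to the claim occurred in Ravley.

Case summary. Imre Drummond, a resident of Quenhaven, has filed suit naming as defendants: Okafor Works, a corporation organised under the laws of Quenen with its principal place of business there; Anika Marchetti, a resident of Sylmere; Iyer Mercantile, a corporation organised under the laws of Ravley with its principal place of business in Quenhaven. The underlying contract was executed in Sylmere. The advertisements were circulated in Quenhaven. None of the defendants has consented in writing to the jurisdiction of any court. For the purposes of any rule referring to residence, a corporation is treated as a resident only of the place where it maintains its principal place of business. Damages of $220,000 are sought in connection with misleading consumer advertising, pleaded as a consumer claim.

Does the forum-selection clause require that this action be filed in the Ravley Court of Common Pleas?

The Ravley Court of Common Pleas:
  (a) The claim does not concern real property. However, the amount in controversy is 220,000 dollars, which meets the $50,000 floor, so the 'unless' proviso supplies this condition. Satisfied.
  (b) The claim is a consumer claim, not a property claim, so this disjunct is met. Condition met.
  (c) The claim is a consumer claim, not a property claim. Not met.
  (d) The plaintiff resides in Quenhaven, which is not Ravley, so this disjunct is met. Condition met.
  → Forum clause is not triggered.

No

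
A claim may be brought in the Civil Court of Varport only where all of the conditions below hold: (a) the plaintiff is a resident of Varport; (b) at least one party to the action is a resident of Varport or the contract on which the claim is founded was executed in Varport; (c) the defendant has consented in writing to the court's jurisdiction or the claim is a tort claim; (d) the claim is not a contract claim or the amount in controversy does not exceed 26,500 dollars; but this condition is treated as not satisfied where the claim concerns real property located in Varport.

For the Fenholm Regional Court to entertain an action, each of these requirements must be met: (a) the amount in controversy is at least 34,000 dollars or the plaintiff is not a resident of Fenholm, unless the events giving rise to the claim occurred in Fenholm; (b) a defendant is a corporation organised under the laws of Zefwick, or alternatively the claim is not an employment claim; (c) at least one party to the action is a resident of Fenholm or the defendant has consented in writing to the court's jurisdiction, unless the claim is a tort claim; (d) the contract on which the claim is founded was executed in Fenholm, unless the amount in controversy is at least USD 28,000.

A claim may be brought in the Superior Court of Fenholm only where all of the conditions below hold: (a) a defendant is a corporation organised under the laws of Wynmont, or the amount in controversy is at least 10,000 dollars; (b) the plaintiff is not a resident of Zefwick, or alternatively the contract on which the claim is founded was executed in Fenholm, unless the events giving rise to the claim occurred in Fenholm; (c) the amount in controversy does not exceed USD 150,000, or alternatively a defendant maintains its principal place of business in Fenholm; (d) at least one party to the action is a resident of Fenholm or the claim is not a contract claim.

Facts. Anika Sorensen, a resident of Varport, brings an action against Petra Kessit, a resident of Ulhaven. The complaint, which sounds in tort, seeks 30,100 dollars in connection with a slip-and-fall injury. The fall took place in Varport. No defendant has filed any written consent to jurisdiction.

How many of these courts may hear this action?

3

The Civil Court of Varport:
  (a) The plaintiff resides in Varport. Met.
  (b) Anika Sorensen resides in Varport, which satisfies one of the alternatives. Met.
  (c) The claim is a tort claim, which satisfies one of the alternatives. Satisfied.
  (d) The claim is a tort claim, not a contract claim — that alternative is enough. The carve-out does not apply: the claim does not concern real property. Met.
  → Jurisdiction lies.
The Fenholm Regional Court:
  (a) The plaintiff resides in Varport, which is not Fenholm, so this disjunct is met. Condition met.
  (b) The claim is a tort claim, not an employment claim, so this disjunct is met. Condition met.
  (c) No party resides in Fenholm; no such written consent has been filed — every alternative fails. The proviso rescues it, though: the claim is a tort claim. Satisfied.
  (d) No contract (and hence no place of execution) is alleged. However, the amount in controversy is 30,100 dollars, which meets the 28,000 dollars floor, so the 'unless' proviso supplies this condition. Satisfied.
  → Jurisdiction lies.
The Superior Court of Fenholm:
  (a) The amount in controversy is 30,100 dollars, which meets the USD 10,000 floor — that alternative is enough. Met.
  (b) The plaintiff resides in Varport, which is not Zefwick — that alternative is enough. Satisfied.
  (c) The amount in controversy is $30,100, within the USD 150,000 ceiling, which satisfies one of the alternatives. Met.
  (d) The claim is a tort claim, not a contract claim — that alternative is enough. Met.
  → All conditions met; jurisdiction exists.
Courts with jurisdiction: the Civil Court of Varport, the Fenholm Regional Court, the Superior Court of Fenholm — 3 in total.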